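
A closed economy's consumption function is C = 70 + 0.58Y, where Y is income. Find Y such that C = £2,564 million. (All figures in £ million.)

70 + 0.58Y = 2564
0.58Y = 2494, so Y = 2494/0.58 = 4300

Y = 4300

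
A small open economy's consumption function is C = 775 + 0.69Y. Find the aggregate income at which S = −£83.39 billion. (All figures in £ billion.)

Y = 2231

S = Y − C = -775 + 0.31Y
-775 + 0.31Y = -83.39, so 0.31Y = 691.61 and Y = 2231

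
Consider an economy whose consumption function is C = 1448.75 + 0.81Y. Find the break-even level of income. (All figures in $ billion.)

Y = 7625

At break-even, C = Y: 1448.75 + 0.81Y = Y
0.19Y = 1448.75, so Y = 1448.75/0.19 = 7625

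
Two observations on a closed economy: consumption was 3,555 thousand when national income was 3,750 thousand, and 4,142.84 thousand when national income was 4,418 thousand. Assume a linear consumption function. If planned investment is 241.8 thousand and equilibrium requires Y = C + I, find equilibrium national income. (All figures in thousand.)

MPC = (4142.84 − 3555)/(4418 − 3750) = 587.84/668 = 0.88
a = 3555 − 0.88(3750) = 255
Equilibrium: Y = 255 + 0.88Y + 241.8
0.12Y = 496.8, so Y = 496.8/0.12 = 4140

Y = 4140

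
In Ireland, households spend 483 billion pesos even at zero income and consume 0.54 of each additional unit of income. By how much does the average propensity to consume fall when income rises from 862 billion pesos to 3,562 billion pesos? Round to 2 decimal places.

At Y = 862: C = 483 + 0.54(862) = 948.48, APC = 948.48/862 = 1.100
At Y = 3562: C = 2406.48, APC = 2406.48/3562 = 0.676
Fall in APC = 1.100 − 0.676 = 0.424 ≈ 0.42

ΔAPC = 0.42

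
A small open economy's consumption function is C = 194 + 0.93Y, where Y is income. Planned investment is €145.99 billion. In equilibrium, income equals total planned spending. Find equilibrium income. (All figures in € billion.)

Y = 4857

Y = C + I = 194 + 0.93Y + 145.99
Y − 0.93Y = 339.99
0.07Y = 339.99, so Y = 339.99/0.07 = 4857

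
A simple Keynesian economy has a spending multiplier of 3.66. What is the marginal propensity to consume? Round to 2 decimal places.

k = 1/(1 − MPC), so 1 − MPC = 1/k = 1/3.66 = 0.2732
MPC = 1 − 0.2732 = 0.73

MPC = 0.73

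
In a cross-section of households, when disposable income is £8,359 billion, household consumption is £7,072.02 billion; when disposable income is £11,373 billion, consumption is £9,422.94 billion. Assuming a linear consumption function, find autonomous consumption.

a = 552

MPC = ΔC/ΔY = (9422.94 − 7072.02)/(11373 − 8359) = 2350.92/3014 = 0.78
a = C − MPC·Y = 7072.02 − 0.78(8359) = 7072.02 − 6520.02 = 552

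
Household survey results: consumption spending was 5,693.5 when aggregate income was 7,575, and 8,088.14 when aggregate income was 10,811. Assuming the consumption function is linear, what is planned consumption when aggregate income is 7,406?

C = 5568.44

MPC = (8088.14 − 5693.5)/(10811 − 7575) = 2394.64/3236 = 0.74
a = 5693.5 − 0.74(7575) = 5693.5 − 5605.5 = 88
C = 88 + 0.74(7406) = 88 + 5480.44 = 5568.44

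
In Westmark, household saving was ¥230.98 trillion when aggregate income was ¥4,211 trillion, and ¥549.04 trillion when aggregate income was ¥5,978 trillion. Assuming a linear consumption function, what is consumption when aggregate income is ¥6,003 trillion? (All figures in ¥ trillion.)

C = 5449.46

MPS = ΔS/ΔY = (549.04 − 230.98)/(5978 − 4211) = 318.06/1767 = 0.18
MPC = 1 − MPS = 0.82
Autonomous saving = 230.98 − 0.18(4211) = -527, so a = 527
C = 527 + 0.82(6003) = 527 + 4922.46 = 5449.46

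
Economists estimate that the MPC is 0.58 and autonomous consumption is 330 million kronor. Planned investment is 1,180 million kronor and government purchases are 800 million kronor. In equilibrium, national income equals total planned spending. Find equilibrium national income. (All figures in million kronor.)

Y = C + I + G = 330 + 0.58Y + 1180 + 800
Y − 0.58Y = 2310
0.42Y = 2310, so Y = 2310/0.42 = 5500

Y = 5500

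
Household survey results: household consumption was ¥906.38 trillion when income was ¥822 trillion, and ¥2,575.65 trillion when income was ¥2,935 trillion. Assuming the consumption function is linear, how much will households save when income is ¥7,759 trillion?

S = 1372.39

MPC = (2575.65 − 906.38)/(2935 − 822) = 1669.27/2113 = 0.79
a = 906.38 − 0.79(822) = 906.38 − 649.38 = 257
C = 257 + 0.79(7759) = 6386.61
S = 7759 − 6386.61 = 1372.39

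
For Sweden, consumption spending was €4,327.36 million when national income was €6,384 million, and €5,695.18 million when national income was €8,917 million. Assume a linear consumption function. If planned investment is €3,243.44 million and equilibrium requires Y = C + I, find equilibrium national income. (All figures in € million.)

Y = 8964

MPC = (5695.18 − 4327.36)/(8917 − 6384) = 1367.82/2533 = 0.54
a = 4327.36 − 0.54(6384) = 880
Equilibrium: Y = 880 + 0.54Y + 3243.44
0.46Y = 4123.44, so Y = 4123.44/0.46 = 8964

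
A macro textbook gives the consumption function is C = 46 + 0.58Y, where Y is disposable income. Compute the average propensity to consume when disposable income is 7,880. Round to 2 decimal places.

APC = 0.59

C = 46 + 0.58(7880) = 4616.4
APC = C/Y = 4616.4/7880 = 0.59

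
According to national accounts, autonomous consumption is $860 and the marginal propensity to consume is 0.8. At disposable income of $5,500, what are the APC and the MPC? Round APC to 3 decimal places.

MPC = 0.8 (the slope of the consumption function)
C = 860 + 0.8(5500) = 5260, so APC = 5260/5500 = 0.956

APC = 0.956; MPC = 0.8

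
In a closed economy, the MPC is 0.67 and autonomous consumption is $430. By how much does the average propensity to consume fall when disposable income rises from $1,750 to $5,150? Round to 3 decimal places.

At Y = 1750: C = 430 + 0.67(1750) = 1602.5, APC = 1602.5/1750 = 0.9157
At Y = 5150: C = 3880.5, APC = 3880.5/5150 = 0.7535
Fall in APC = 0.9157 − 0.7535 = 0.1622 ≈ 0.162

ΔAPC = 0.162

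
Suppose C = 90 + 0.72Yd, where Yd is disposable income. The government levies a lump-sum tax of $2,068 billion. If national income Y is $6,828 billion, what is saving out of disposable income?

Yd = Y − T = 6828 − 2068 = 4760
C = 90 + 0.72(4760) = 90 + 3427.2 = 3517.2
S = Yd − C = 4760 − 3517.2 = 1242.8

S = 1242.8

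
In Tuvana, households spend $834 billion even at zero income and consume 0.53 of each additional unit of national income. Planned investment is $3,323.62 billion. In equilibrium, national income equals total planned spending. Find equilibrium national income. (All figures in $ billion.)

Y = C + I = 834 + 0.53Y + 3323.62
Y − 0.53Y = 4157.62
0.47Y = 4157.62, so Y = 4157.62/0.47 = 8846

Y = 8846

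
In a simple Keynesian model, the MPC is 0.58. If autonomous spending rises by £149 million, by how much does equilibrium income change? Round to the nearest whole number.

ΔY ≈ 355

The multiplier is 1/(1 − MPC) = 1/0.42.
ΔY = 149/0.42 = 354.76 ≈ 355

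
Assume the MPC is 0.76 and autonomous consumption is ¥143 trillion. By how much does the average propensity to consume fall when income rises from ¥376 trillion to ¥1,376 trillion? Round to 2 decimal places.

ΔAPC = 0.28

At Y = 376: C = 143 + 0.76(376) = 428.76, APC = 428.76/376 = 1.140
At Y = 1376: C = 1188.76, APC = 1188.76/1376 = 0.864
Fall in APC = 1.140 − 0.864 = 0.276 ≈ 0.28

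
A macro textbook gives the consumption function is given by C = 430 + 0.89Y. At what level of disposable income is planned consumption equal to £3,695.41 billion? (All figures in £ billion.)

Y = 3669

430 + 0.89Y = 3695.41
0.89Y = 3265.41, so Y = 3265.41/0.89 = 3669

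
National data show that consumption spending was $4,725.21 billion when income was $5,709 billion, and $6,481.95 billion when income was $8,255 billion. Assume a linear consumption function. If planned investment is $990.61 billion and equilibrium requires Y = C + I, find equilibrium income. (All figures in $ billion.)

Y = 5731

MPC = (6481.95 − 4725.21)/(8255 − 5709) = 1756.74/2546 = 0.69
a = 4725.21 − 0.69(5709) = 786
Equilibrium: Y = 786 + 0.69Y + 990.61
0.31Y = 1776.61, so Y = 1776.61/0.31 = 5731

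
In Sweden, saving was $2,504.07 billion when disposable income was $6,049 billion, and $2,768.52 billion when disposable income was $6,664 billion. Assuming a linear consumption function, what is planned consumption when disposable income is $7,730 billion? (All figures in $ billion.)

MPS = ΔS/ΔY = (2768.52 − 2504.07)/(6664 − 6049) = 264.45/615 = 0.43
MPC = 1 − MPS = 0.57
Autonomous saving = 2504.07 − 0.43(6049) = -97, so a = 97
C = 97 + 0.57(7730) = 97 + 4406.1 = 4503.1

C = 4503.1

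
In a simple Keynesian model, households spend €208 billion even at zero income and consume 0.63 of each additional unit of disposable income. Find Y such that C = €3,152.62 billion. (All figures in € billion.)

208 + 0.63Y = 3152.62
0.63Y = 2944.62, so Y = 2944.62/0.63 = 4674

Y = 4674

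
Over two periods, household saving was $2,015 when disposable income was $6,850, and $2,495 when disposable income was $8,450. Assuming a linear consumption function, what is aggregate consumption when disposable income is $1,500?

C = 1090

MPS = ΔS/ΔY = (2495 − 2015)/(8450 − 6850) = 480/1600 = 0.3
MPC = 1 − MPS = 0.7
Autonomous saving = 2015 − 0.3(6850) = -40, so a = 40
C = 40 + 0.7(1500) = 40 + 1050 = 1090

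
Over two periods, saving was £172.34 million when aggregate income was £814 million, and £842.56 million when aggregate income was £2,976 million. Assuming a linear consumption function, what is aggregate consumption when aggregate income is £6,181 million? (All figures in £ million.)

C = 4344.89

MPS = ΔS/ΔY = (842.56 − 172.34)/(2976 − 814) = 670.22/2162 = 0.31
MPC = 1 − MPS = 0.69
Autonomous saving = 172.34 − 0.31(814) = -80, so a = 80
C = 80 + 0.69(6181) = 80 + 4264.89 = 4344.89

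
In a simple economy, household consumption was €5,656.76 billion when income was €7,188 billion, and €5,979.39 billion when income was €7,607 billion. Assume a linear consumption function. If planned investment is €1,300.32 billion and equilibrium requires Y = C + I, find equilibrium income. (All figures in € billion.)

MPC = (5979.39 − 5656.76)/(7607 − 7188) = 322.63/419 = 0.77
a = 5656.76 − 0.77(7188) = 122
Equilibrium: Y = 122 + 0.77Y + 1300.32
0.23Y = 1422.32, so Y = 1422.32/0.23 = 6184

Y = 6184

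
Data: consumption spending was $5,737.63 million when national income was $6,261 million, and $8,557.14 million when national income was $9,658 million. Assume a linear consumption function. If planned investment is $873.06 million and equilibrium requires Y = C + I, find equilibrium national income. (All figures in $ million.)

MPC = (8557.14 − 5737.63)/(9658 − 6261) = 2819.51/3397 = 0.83
a = 5737.63 − 0.83(6261) = 541
Equilibrium: Y = 541 + 0.83Y + 873.06
0.17Y = 1414.06, so Y = 1414.06/0.17 = 8318

Y = 8318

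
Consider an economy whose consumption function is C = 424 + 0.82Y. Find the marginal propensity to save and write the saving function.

MPS = 1 − MPC = 1 − 0.82 = 0.18
S = Y − C = -424 + 0.18Y

MPS = 0.18; S = -424 + 0.18Y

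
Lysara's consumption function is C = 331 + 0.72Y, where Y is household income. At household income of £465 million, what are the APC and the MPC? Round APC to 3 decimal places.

MPC = 0.72 (the slope of the consumption function)
C = 331 + 0.72(465) = 665.8, so APC = 665.8/465 = 1.432

APC = 1.432; MPC = 0.72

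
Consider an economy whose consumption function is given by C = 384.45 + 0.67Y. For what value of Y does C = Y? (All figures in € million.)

At break-even, C = Y: 384.45 + 0.67Y = Y
0.33Y = 384.45, so Y = 384.45/0.33 = 1165

Y = 1165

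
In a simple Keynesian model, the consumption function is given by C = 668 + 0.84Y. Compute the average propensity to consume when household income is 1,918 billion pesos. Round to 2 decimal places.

C = 668 + 0.84(1918) = 2279.12
APC = C/Y = 2279.12/1918 = 1.19

APC = 1.19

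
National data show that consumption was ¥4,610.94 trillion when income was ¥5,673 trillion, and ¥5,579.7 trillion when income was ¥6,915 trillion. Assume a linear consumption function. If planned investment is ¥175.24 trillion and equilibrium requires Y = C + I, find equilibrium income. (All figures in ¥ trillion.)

MPC = (5579.7 − 4610.94)/(6915 − 5673) = 968.76/1242 = 0.78
a = 4610.94 − 0.78(5673) = 186
Equilibrium: Y = 186 + 0.78Y + 175.24
0.22Y = 361.24, so Y = 361.24/0.22 = 1642

Y = 1642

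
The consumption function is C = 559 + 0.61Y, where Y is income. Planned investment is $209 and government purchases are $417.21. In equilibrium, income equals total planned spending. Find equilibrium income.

Y = 3039

Y = C + I + G = 559 + 0.61Y + 209 + 417.21
Y − 0.61Y = 1185.21
0.39Y = 1185.21, so Y = 1185.21/0.39 = 3039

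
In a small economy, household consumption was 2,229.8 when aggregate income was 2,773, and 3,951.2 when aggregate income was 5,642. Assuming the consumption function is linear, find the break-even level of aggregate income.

Y = 1415

MPC = (3951.2 − 2229.8)/(5642 − 2773) = 1721.4/2869 = 0.6
a = 2229.8 − 0.6(2773) = 2229.8 − 1663.8 = 566
Break-even: Y = a/(1−MPC) = 566/0.4 = 1415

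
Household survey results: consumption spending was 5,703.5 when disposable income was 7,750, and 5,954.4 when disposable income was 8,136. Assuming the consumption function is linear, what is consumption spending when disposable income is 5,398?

MPC = (5954.4 − 5703.5)/(8136 − 7750) = 250.9/386 = 0.65
a = 5703.5 − 0.65(7750) = 5703.5 − 5037.5 = 666
C = 666 + 0.65(5398) = 666 + 3508.7 = 4174.7

C = 4174.7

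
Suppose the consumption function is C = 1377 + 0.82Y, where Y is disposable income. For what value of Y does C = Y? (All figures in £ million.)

At break-even, C = Y: 1377 + 0.82Y = Y
0.18Y = 1377, so Y = 1377/0.18 = 7650

Y = 7650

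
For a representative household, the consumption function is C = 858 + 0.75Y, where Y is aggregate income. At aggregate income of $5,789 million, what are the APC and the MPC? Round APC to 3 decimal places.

MPC = 0.75 (the slope of the consumption function)
C = 858 + 0.75(5789) = 5199.75, so APC = 5199.75/5789 = 0.898

APC = 0.898; MPC = 0.75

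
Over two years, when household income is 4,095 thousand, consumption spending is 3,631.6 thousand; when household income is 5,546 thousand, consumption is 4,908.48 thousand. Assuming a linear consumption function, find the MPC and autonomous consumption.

MPC = 0.88; a = 28

MPC = ΔC/ΔY = (4908.48 − 3631.6)/(5546 − 4095) = 1276.88/1451 = 0.88
a = C − MPC·Y = 3631.6 − 0.88(4095) = 3631.6 − 3603.6 = 28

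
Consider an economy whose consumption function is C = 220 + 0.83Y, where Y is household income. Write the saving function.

S = -220 + 0.17Y

S = Y − C = Y − (220 + 0.83Y) = -220 + (1 − 0.83)Y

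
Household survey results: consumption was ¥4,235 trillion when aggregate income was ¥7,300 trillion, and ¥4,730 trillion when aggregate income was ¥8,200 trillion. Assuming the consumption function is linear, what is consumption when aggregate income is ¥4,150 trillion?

MPC = (4730 − 4235)/(8200 − 7300) = 495/900 = 0.55
a = 4235 − 0.55(7300) = 4235 − 4015 = 220
C = 220 + 0.55(4150) = 220 + 2282.5 = 2502.5

C = 2502.5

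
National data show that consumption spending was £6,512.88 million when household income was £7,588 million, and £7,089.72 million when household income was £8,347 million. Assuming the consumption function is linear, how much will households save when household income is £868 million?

MPC = (7089.72 − 6512.88)/(8347 − 7588) = 576.84/759 = 0.76
a = 6512.88 − 0.76(7588) = 6512.88 − 5766.88 = 746
C = 746 + 0.76(868) = 1405.68
S = 868 − 1405.68 = -537.68

S = -537.68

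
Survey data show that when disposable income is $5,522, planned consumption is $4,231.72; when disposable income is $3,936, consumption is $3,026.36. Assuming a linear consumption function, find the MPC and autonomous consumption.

MPC = 0.76; a = 35

MPC = ΔC/ΔY = (4231.72 − 3026.36)/(5522 − 3936) = 1205.36/1586 = 0.76
a = C − MPC·Y = 3026.36 − 0.76(3936) = 3026.36 − 2991.36 = 35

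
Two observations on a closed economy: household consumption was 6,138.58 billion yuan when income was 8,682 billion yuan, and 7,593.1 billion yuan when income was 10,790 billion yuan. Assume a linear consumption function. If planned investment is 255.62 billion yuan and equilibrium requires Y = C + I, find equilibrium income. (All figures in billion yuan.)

MPC = (7593.1 − 6138.58)/(10790 − 8682) = 1454.52/2108 = 0.69
a = 6138.58 − 0.69(8682) = 148
Equilibrium: Y = 148 + 0.69Y + 255.62
0.31Y = 403.62, so Y = 403.62/0.31 = 1302

Y = 1302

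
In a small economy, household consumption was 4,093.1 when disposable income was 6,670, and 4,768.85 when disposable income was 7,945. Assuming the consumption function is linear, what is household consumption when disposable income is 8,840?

C = 5243.2

MPC = (4768.85 − 4093.1)/(7945 − 6670) = 675.75/1275 = 0.53
a = 4093.1 − 0.53(6670) = 4093.1 − 3535.1 = 558
C = 558 + 0.53(8840) = 558 + 4685.2 = 5243.2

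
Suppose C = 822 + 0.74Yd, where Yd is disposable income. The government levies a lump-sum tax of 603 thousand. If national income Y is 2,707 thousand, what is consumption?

C = 2378.96

Yd = Y − T = 2707 − 603 = 2104
C = 822 + 0.74(2104) = 822 + 1556.96 = 2378.96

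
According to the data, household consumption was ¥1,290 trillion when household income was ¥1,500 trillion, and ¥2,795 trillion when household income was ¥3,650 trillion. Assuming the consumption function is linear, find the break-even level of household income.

Y = 800

MPC = (2795 − 1290)/(3650 − 1500) = 1505/2150 = 0.7
a = 1290 − 0.7(1500) = 1290 − 1050 = 240
Break-even: Y = a/(1−MPC) = 240/0.3 = 800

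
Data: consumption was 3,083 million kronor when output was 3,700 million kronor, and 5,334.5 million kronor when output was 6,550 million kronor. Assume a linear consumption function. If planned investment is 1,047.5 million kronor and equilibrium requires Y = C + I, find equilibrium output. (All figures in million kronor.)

MPC = (5334.5 − 3083)/(6550 − 3700) = 2251.5/2850 = 0.79
a = 3083 − 0.79(3700) = 160
Equilibrium: Y = 160 + 0.79Y + 1047.5
0.21Y = 1207.5, so Y = 1207.5/0.21 = 5750

Y = 5750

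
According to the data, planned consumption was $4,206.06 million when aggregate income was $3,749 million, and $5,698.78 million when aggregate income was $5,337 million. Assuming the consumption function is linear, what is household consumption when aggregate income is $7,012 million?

MPC = (5698.78 − 4206.06)/(5337 − 3749) = 1492.72/1588 = 0.94
a = 4206.06 − 0.94(3749) = 4206.06 − 3524.06 = 682
C = 682 + 0.94(7012) = 682 + 6591.28 = 7273.28

C = 7273.28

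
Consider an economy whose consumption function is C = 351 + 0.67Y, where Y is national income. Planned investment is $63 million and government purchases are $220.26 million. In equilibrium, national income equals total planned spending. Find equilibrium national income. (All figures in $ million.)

Y = 1922

Y = C + I + G = 351 + 0.67Y + 63 + 220.26
Y − 0.67Y = 634.26
0.33Y = 634.26, so Y = 634.26/0.33 = 1922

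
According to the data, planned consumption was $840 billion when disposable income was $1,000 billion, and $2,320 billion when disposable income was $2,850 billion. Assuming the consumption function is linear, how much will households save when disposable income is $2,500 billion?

MPC = (2320 − 840)/(2850 − 1000) = 1480/1850 = 0.8
a = 840 − 0.8(1000) = 840 − 800 = 40
C = 40 + 0.8(2500) = 2040
S = 2500 − 2040 = 460

S = 460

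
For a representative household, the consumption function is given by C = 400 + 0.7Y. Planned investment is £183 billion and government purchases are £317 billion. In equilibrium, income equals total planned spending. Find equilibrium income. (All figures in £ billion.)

Y = 3000

Y = C + I + G = 400 + 0.7Y + 183 + 317
Y − 0.7Y = 900
0.3Y = 900, so Y = 900/0.3 = 3000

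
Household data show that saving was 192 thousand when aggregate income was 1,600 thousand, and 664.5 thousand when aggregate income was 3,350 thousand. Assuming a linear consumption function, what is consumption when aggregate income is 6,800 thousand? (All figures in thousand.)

MPS = ΔS/ΔY = (664.5 − 192)/(3350 − 1600) = 472.5/1750 = 0.27
MPC = 1 − MPS = 0.73
Autonomous saving = 192 − 0.27(1600) = -240, so a = 240
C = 240 + 0.73(6800) = 240 + 4964 = 5204

C = 5204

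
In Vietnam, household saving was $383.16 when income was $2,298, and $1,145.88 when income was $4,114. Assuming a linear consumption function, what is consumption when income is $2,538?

C = 2054.04

MPS = ΔS/ΔY = (1145.88 − 383.16)/(4114 − 2298) = 762.72/1816 = 0.42
MPC = 1 − MPS = 0.58
Autonomous saving = 383.16 − 0.42(2298) = -582, so a = 582
C = 582 + 0.58(2538) = 582 + 1472.04 = 2054.04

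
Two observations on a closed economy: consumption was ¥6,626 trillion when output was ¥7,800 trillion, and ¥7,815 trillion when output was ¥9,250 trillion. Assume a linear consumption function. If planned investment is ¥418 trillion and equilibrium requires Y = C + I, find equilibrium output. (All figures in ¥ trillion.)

Y = 3600

MPC = (7815 − 6626)/(9250 − 7800) = 1189/1450 = 0.82
a = 6626 − 0.82(7800) = 230
Equilibrium: Y = 230 + 0.82Y + 418
0.18Y = 648, so Y = 648/0.18 = 3600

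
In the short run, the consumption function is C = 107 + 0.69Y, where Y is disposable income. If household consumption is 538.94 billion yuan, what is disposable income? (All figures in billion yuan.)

Y = 626

107 + 0.69Y = 538.94
0.69Y = 431.94, so Y = 431.94/0.69 = 626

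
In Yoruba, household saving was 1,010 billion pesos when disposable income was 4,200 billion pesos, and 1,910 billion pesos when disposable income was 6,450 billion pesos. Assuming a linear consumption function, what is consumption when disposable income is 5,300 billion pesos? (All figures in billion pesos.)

MPS = ΔS/ΔY = (1910 − 1010)/(6450 − 4200) = 900/2250 = 0.4
MPC = 1 − MPS = 0.6
Autonomous saving = 1010 − 0.4(4200) = -670, so a = 670
C = 670 + 0.6(5300) = 670 + 3180 = 3850

C = 3850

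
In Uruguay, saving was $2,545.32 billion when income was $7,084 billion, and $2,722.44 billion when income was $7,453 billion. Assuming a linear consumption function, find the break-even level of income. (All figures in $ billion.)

Y = 1781.25

MPS = ΔS/ΔY = (2722.44 − 2545.32)/(7453 − 7084) = 177.12/369 = 0.48
MPC = 1 − MPS = 0.52
From S(7084) = 2545.32: −a + 0.48(7084) = 2545.32, so a = 3400.32 − 2545.32 = 855
Break-even (S = 0): Y = a/MPS = 855/0.48 = 1781.25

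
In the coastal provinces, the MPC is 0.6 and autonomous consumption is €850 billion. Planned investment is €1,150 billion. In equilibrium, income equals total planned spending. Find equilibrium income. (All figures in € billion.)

Y = 5000

Y = C + I = 850 + 0.6Y + 1150
Y − 0.6Y = 2000
0.4Y = 2000, so Y = 2000/0.4 = 5000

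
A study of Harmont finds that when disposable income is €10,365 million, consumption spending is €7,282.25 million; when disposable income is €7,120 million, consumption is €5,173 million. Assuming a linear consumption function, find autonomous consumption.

MPC = ΔC/ΔY = (7282.25 − 5173)/(10365 − 7120) = 2109.25/3245 = 0.65
a = C − MPC·Y = 5173 − 0.65(7120) = 5173 − 4628 = 545

a = 545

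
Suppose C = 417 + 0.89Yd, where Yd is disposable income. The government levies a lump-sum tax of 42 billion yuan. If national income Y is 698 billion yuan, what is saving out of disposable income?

Yd = Y − T = 698 − 42 = 656
C = 417 + 0.89(656) = 417 + 583.84 = 1000.84
S = Yd − C = 656 − 1000.84 = -344.84

S = -344.84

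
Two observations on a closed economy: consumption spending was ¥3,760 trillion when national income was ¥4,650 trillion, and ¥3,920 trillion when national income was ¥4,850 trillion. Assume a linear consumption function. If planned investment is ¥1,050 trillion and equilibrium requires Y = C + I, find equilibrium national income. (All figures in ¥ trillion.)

MPC = (3920 − 3760)/(4850 − 4650) = 160/200 = 0.8
a = 3760 − 0.8(4650) = 40
Equilibrium: Y = 40 + 0.8Y + 1050
0.2Y = 1090, so Y = 1090/0.2 = 5450

Y = 5450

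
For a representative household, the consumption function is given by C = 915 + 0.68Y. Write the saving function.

S = Y − C = Y − (915 + 0.68Y) = -915 + (1 − 0.68)Y

S = -915 + 0.32Y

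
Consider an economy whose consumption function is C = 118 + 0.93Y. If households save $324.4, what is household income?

Y = 6320

S = Y − C = -118 + 0.07Y
-118 + 0.07Y = 324.4, so 0.07Y = 442.4 and Y = 6320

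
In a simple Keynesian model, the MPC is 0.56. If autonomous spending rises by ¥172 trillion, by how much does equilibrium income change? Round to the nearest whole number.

The multiplier is 1/(1 − MPC) = 1/0.44.
ΔY = 172/0.44 = 390.91 ≈ 391

ΔY ≈ 391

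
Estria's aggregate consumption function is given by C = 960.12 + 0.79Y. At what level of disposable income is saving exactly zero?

Y = 4572

At break-even, C = Y: 960.12 + 0.79Y = Y
0.21Y = 960.12, so Y = 960.12/0.21 = 4572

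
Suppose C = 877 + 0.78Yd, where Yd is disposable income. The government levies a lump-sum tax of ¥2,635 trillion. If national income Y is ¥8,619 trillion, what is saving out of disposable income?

S = 439.48

Yd = Y − T = 8619 − 2635 = 5984
C = 877 + 0.78(5984) = 877 + 4667.52 = 5544.52
S = Yd − C = 5984 − 5544.52 = 439.48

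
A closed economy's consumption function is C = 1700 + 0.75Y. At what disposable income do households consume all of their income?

Y = 6800

At break-even, C = Y: 1700 + 0.75Y = Y
0.25Y = 1700, so Y = 1700/0.25 = 6800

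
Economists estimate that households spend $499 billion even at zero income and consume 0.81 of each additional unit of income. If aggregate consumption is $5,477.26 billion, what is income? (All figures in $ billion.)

Y = 6146

499 + 0.81Y = 5477.26
0.81Y = 4978.26, so Y = 4978.26/0.81 = 6146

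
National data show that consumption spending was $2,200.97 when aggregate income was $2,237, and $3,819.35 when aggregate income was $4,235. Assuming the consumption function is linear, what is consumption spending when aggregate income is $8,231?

C = 7056.11

MPC = (3819.35 − 2200.97)/(4235 − 2237) = 1618.38/1998 = 0.81
a = 2200.97 − 0.81(2237) = 2200.97 − 1811.97 = 389
C = 389 + 0.81(8231) = 389 + 6667.11 = 7056.11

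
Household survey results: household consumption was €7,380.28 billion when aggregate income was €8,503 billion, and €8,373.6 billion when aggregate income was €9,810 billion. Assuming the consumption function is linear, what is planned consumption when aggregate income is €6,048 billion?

C = 5514.48

MPC = (8373.6 − 7380.28)/(9810 − 8503) = 993.32/1307 = 0.76
a = 7380.28 − 0.76(8503) = 7380.28 − 6462.28 = 918
C = 918 + 0.76(6048) = 918 + 4596.48 = 5514.48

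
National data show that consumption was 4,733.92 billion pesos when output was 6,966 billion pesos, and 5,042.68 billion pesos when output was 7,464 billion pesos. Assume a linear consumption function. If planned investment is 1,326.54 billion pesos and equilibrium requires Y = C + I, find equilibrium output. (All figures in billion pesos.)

Y = 4583

MPC = (5042.68 − 4733.92)/(7464 − 6966) = 308.76/498 = 0.62
a = 4733.92 − 0.62(6966) = 415
Equilibrium: Y = 415 + 0.62Y + 1326.54
0.38Y = 1741.54, so Y = 1741.54/0.38 = 4583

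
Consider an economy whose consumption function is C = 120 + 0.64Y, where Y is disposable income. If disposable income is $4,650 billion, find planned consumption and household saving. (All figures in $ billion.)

C = 120 + 0.64(4650) = 120 + 2976 = 3096
S = Y − C = 4650 − 3096 = 1554

C = 3096; S = 1554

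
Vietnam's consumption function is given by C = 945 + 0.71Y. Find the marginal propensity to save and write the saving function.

MPS = 0.29; S = -945 + 0.29Y

MPS = 1 − MPC = 1 − 0.71 = 0.29
S = Y − C = -945 + 0.29Y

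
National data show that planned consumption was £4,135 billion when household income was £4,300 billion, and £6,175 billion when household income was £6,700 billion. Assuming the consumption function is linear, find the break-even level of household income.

Y = 3200

MPC = (6175 − 4135)/(6700 − 4300) = 2040/2400 = 0.85
a = 4135 − 0.85(4300) = 4135 − 3655 = 480
Break-even: Y = a/(1−MPC) = 480/0.15 = 3200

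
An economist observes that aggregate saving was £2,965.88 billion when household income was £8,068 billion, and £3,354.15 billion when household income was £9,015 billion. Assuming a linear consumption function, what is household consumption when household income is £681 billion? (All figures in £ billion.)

MPS = ΔS/ΔY = (3354.15 − 2965.88)/(9015 − 8068) = 388.27/947 = 0.41
MPC = 1 − MPS = 0.59
Autonomous saving = 2965.88 − 0.41(8068) = -342, so a = 342
C = 342 + 0.59(681) = 342 + 401.79 = 743.79

C = 743.79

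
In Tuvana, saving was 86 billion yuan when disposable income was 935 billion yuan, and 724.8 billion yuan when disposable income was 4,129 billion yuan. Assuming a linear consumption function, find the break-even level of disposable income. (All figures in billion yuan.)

MPS = ΔS/ΔY = (724.8 − 86)/(4129 − 935) = 638.8/3194 = 0.2
MPC = 1 − MPS = 0.8
From S(935) = 86: −a + 0.2(935) = 86, so a = 187 − 86 = 101
Break-even (S = 0): Y = a/MPS = 101/0.2 = 505

Y = 505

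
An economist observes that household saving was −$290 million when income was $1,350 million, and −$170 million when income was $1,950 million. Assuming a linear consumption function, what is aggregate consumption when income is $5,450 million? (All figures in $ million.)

MPS = ΔS/ΔY = (-170 − (-290))/(1950 − 1350) = 120/600 = 0.2
MPC = 1 − MPS = 0.8
Autonomous saving = -290 − 0.2(1350) = -560, so a = 560
C = 560 + 0.8(5450) = 560 + 4360 = 4920

C = 4920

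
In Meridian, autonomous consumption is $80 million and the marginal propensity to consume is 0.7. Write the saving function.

S = Y − C = Y − (80 + 0.7Y) = -80 + (1 − 0.7)Y

S = -80 + 0.3Y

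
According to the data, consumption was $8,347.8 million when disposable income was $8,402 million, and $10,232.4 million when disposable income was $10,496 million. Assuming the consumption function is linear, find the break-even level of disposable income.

Y = 7860

MPC = (10232.4 − 8347.8)/(10496 − 8402) = 1884.6/2094 = 0.9
a = 8347.8 − 0.9(8402) = 8347.8 − 7561.8 = 786
Break-even: Y = a/(1−MPC) = 786/0.1 = 7860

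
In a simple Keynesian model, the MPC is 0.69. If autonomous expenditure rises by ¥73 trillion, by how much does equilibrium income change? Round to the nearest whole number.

ΔY ≈ 235

The multiplier is 1/(1 − MPC) = 1/0.31.
ΔY = 73/0.31 = 235.48 ≈ 235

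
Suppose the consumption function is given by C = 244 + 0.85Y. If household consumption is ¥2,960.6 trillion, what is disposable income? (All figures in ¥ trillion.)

Y = 3196

244 + 0.85Y = 2960.6
0.85Y = 2716.6, so Y = 2716.6/0.85 = 3196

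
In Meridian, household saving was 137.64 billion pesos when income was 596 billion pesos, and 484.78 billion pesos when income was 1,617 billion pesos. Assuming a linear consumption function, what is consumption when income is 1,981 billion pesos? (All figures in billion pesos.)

C = 1372.46

MPS = ΔS/ΔY = (484.78 − 137.64)/(1617 − 596) = 347.14/1021 = 0.34
MPC = 1 − MPS = 0.66
Autonomous saving = 137.64 − 0.34(596) = -65, so a = 65
C = 65 + 0.66(1981) = 65 + 1307.46 = 1372.46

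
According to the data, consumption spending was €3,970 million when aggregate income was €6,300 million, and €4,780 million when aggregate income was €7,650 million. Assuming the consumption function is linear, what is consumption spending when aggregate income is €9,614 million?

C = 5958.4

MPC = (4780 − 3970)/(7650 − 6300) = 810/1350 = 0.6
a = 3970 − 0.6(6300) = 3970 − 3780 = 190
C = 190 + 0.6(9614) = 190 + 5768.4 = 5958.4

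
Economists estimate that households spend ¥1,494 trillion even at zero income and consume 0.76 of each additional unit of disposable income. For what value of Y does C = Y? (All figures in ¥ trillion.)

At break-even, C = Y: 1494 + 0.76Y = Y
0.24Y = 1494, so Y = 1494/0.24 = 6225

Y = 6225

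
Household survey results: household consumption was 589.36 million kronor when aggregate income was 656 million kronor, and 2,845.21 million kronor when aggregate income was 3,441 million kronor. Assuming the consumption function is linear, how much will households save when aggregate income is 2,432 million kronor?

S = 404.08

MPC = (2845.21 − 589.36)/(3441 − 656) = 2255.85/2785 = 0.81
a = 589.36 − 0.81(656) = 589.36 − 531.36 = 58
C = 58 + 0.81(2432) = 2027.92
S = 2432 − 2027.92 = 404.08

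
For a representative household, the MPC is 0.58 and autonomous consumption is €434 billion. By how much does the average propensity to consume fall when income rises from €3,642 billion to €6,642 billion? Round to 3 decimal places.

At Y = 3642: C = 434 + 0.58(3642) = 2546.36, APC = 2546.36/3642 = 0.6992
At Y = 6642: C = 4286.36, APC = 4286.36/6642 = 0.6453
Fall in APC = 0.6992 − 0.6453 = 0.0539 ≈ 0.054

ΔAPC = 0.054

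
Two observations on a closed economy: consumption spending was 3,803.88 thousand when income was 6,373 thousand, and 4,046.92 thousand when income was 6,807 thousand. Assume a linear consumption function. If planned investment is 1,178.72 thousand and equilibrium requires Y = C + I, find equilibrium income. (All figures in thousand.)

Y = 3213

MPC = (4046.92 − 3803.88)/(6807 − 6373) = 243.04/434 = 0.56
a = 3803.88 − 0.56(6373) = 235
Equilibrium: Y = 235 + 0.56Y + 1178.72
0.44Y = 1413.72, so Y = 1413.72/0.44 = 3213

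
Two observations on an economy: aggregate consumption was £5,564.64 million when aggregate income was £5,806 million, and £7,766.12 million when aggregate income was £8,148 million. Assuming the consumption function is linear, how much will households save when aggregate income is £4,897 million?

MPC = (7766.12 − 5564.64)/(8148 − 5806) = 2201.48/2342 = 0.94
a = 5564.64 − 0.94(5806) = 5564.64 − 5457.64 = 107
C = 107 + 0.94(4897) = 4710.18
S = 4897 − 4710.18 = 186.82

S = 186.82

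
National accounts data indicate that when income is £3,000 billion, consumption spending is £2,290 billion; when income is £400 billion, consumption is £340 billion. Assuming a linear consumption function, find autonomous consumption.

MPC = ΔC/ΔY = (2290 − 340)/(3000 − 400) = 1950/2600 = 0.75
a = C − MPC·Y = 340 − 0.75(400) = 340 − 300 = 40

a = 40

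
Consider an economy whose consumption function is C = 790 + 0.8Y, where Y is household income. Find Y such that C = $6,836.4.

Y = 7558

790 + 0.8Y = 6836.4
0.8Y = 6046.4, so Y = 6046.4/0.8 = 7558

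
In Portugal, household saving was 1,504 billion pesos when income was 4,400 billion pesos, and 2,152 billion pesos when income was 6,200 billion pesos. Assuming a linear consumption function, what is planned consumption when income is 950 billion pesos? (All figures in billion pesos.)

C = 688

MPS = ΔS/ΔY = (2152 − 1504)/(6200 − 4400) = 648/1800 = 0.36
MPC = 1 − MPS = 0.64
Autonomous saving = 1504 − 0.36(4400) = -80, so a = 80
C = 80 + 0.64(950) = 80 + 608 = 688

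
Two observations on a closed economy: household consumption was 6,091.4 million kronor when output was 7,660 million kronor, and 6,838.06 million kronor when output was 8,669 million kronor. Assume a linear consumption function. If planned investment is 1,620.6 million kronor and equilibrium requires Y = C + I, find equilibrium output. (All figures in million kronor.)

MPC = (6838.06 − 6091.4)/(8669 − 7660) = 746.66/1009 = 0.74
a = 6091.4 − 0.74(7660) = 423
Equilibrium: Y = 423 + 0.74Y + 1620.6
0.26Y = 2043.6, so Y = 2043.6/0.26 = 7860

Y = 7860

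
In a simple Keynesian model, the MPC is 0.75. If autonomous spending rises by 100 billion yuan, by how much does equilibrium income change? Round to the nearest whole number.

The multiplier is 1/(1 − MPC) = 1/0.25.
ΔY = 100/0.25 = 400.00 ≈ 400

ΔY ≈ 400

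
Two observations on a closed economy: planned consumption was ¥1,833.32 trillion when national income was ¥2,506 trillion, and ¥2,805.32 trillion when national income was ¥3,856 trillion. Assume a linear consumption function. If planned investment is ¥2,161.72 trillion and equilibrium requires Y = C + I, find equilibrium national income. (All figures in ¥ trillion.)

MPC = (2805.32 − 1833.32)/(3856 − 2506) = 972/1350 = 0.72
a = 1833.32 − 0.72(2506) = 29
Equilibrium: Y = 29 + 0.72Y + 2161.72
0.28Y = 2190.72, so Y = 2190.72/0.28 = 7824

Y = 7824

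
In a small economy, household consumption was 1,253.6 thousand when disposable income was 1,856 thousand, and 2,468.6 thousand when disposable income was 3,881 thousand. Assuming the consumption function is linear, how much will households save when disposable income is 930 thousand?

MPC = (2468.6 − 1253.6)/(3881 − 1856) = 1215/2025 = 0.6
a = 1253.6 − 0.6(1856) = 1253.6 − 1113.6 = 140
C = 140 + 0.6(930) = 698
S = 930 − 698 = 232

S = 232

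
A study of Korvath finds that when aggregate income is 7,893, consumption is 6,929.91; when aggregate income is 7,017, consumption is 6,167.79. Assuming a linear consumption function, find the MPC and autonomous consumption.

MPC = 0.87; a = 63

MPC = ΔC/ΔY = (6929.91 − 6167.79)/(7893 − 7017) = 762.12/876 = 0.87
a = C − MPC·Y = 6167.79 − 0.87(7017) = 6167.79 − 6104.79 = 63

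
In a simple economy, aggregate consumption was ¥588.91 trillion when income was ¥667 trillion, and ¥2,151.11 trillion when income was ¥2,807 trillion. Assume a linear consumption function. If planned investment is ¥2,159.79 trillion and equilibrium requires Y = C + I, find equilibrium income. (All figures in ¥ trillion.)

Y = 8377

MPC = (2151.11 − 588.91)/(2807 − 667) = 1562.2/2140 = 0.73
a = 588.91 − 0.73(667) = 102
Equilibrium: Y = 102 + 0.73Y + 2159.79
0.27Y = 2261.79, so Y = 2261.79/0.27 = 8377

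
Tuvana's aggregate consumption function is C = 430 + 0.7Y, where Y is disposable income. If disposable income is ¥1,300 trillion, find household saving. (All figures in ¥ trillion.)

C = 430 + 0.7(1300) = 430 + 910 = 1340
S = Y − C = 1300 − 1340 = -40

S = -40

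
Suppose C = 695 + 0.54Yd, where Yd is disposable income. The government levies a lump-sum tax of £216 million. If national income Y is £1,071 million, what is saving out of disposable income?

Yd = Y − T = 1071 − 216 = 855
C = 695 + 0.54(855) = 695 + 461.7 = 1156.7
S = Yd − C = 855 − 1156.7 = -301.7

S = -301.7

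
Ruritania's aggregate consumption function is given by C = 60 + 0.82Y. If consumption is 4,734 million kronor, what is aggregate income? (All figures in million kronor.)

60 + 0.82Y = 4734
0.82Y = 4674, so Y = 4674/0.82 = 5700

Y = 5700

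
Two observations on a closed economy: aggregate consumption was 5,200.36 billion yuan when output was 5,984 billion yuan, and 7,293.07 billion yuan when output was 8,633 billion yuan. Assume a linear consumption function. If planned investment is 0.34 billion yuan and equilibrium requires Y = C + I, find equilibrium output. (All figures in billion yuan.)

Y = 2254

MPC = (7293.07 − 5200.36)/(8633 − 5984) = 2092.71/2649 = 0.79
a = 5200.36 − 0.79(5984) = 473
Equilibrium: Y = 473 + 0.79Y + 0.34
0.21Y = 473.34, so Y = 473.34/0.21 = 2254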